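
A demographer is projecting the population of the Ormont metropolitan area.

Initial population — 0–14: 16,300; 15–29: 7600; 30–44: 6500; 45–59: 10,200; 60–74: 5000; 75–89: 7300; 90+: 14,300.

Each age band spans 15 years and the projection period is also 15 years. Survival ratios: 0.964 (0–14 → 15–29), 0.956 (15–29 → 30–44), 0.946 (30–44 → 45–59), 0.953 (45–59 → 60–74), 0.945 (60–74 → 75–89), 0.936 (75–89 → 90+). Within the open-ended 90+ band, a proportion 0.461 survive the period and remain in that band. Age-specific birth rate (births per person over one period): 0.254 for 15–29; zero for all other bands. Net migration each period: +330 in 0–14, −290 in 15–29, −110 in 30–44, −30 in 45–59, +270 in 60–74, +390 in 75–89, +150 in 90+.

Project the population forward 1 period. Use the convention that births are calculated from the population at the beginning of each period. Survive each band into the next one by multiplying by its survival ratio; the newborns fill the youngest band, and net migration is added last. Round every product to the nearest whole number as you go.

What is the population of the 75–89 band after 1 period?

(Groups numbered youngest = 1 to oldest = 7.)
— Period 1 —
Births: 7600 × 0.254 = 1930
Group 2: 16300 × 0.964 = 15713
Group 3: 7600 × 0.956 = 7266
Group 4: 6500 × 0.946 = 6149
Group 5: 10200 × 0.953 = 9721
Group 6: 5000 × 0.945 = 4725
Group 7: 7300 × 0.936 + 14300 × 0.461 = 6833 + 6592 = 13425
Net migration: Group 1 + 330 → 2260; Group 2 − 290 → 15423; Group 3 − 110 → 7156; Group 4 − 30 → 6119; Group 5 + 270 → 9991; Group 6 + 390 → 5115; Group 7 + 150 → 13575
Population now: 0–14=2260, 15–29=15423, 30–44=7156, 45–59=6119, 60–74=9991, 75–89=5115, 90+=13575

5115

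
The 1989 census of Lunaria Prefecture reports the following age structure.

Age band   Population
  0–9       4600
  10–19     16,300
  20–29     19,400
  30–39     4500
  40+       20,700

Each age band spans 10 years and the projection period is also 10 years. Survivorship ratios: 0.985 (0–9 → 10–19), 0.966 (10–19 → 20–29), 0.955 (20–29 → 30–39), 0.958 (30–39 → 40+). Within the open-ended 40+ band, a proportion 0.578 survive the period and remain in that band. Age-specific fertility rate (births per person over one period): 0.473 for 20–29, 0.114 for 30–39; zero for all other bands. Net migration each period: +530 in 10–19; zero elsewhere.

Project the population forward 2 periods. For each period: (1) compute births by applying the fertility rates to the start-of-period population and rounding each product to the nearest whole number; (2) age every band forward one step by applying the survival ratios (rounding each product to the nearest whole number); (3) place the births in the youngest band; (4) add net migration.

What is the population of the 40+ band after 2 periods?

27157

Period 1.
Births: 19400 × 0.473 = 9176  |  4500 × 0.114 = 513 — total 9689
10–19: 4600 × 0.985 = 4531
20–29: 16300 × 0.966 = 15746
30–39: 19400 × 0.955 = 18527
40+: 4500 × 0.958 + 20700 × 0.578 = 4311 + 11965 = 16276
Net migration: 10–19 + 530 → 5061
End of period: [9689, 5061, 15746, 18527, 16276]
Period 2.
Births: 15746 × 0.473 = 7448  |  18527 × 0.114 = 2112 — total 9560
10–19: 9689 × 0.985 = 9544
20–29: 5061 × 0.966 = 4889
30–39: 15746 × 0.955 = 15037
40+: 18527 × 0.958 + 16276 × 0.578 = 17749 + 9408 = 27157
Net migration: 10–19 + 530 → 10074
End of period: [9560, 10074, 4889, 15037, 27157]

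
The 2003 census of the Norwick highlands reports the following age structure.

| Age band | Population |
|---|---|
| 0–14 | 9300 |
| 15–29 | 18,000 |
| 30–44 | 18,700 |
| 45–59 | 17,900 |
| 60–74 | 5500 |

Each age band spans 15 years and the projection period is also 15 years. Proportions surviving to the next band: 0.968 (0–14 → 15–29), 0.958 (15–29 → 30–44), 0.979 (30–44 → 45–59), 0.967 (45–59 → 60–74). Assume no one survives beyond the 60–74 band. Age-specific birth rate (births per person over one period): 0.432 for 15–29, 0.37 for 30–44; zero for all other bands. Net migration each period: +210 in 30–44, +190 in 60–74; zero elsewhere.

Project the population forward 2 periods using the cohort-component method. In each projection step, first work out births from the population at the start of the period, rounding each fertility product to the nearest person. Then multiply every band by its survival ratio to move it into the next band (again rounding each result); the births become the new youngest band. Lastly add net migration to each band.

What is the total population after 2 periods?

68386

Call the bands 1 to 5, youngest first.
Period 1:
Births: 18000 × 0.432 = 7776, 18700 × 0.37 = 6919 → 14695
Band 2: 9300 × 0.968 = 9002
Band 3: 18000 × 0.958 = 17244
Band 4: 18700 × 0.979 = 18307
Band 5: 17900 × 0.967 = 17309
Net migration: Band 3 + 210 → 17454; Band 5 + 190 → 17499
Giving 14695 / 9002 / 17454 / 18307 / 17499.
Period 2:
Births: 9002 × 0.432 = 3889, 17454 × 0.37 = 6458 → 10347
Band 2: 14695 × 0.968 = 14225
Band 3: 9002 × 0.958 = 8624
Band 4: 17454 × 0.979 = 17087
Band 5: 18307 × 0.967 = 17703
Net migration: Band 3 + 210 → 8834; Band 5 + 190 → 17893
Giving 10347 / 14225 / 8834 / 17087 / 17893.
Total after period 2: 10347 + 14225 + 8834 + 17087 + 17893 = 68386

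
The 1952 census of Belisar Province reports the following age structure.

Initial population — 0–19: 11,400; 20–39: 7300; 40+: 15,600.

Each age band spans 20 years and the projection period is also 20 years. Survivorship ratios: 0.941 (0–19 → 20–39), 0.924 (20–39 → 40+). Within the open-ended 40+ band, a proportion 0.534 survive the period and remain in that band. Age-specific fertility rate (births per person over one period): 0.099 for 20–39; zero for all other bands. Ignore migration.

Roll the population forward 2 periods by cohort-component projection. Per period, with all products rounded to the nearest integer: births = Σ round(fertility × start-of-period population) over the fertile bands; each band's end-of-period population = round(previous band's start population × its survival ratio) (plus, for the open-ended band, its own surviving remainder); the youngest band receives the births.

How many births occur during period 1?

[period 1]
Births: 7300 * 0.099 = 723
20–39: 11400 * 0.941 = 10727
40+: 7300 * 0.924 + 15600 * 0.534 = 6745 + 8330 = 15075
Giving 723 / 10727 / 15075.

723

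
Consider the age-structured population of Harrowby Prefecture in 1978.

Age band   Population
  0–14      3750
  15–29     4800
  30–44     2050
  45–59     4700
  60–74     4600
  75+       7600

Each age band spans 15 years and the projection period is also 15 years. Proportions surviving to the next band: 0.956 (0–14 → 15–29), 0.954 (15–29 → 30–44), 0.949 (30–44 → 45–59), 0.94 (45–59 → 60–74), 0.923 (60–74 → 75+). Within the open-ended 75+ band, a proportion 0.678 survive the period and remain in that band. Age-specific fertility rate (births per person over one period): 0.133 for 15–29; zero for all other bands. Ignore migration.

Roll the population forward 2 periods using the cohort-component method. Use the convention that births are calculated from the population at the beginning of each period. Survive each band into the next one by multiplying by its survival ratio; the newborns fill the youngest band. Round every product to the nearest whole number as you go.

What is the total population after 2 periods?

21131

— Period 1 —
Births: 4800 × 0.133 = 638
15–29: 3750 × 0.956 = 3585
30–44: 4800 × 0.954 = 4579
45–59: 2050 × 0.949 = 1945
60–74: 4700 × 0.94 = 4418
75+: 4600 × 0.923 + 7600 × 0.678 = 4246 + 5153 = 9399
Population now: 0–14=638, 15–29=3585, 30–44=4579, 45–59=1945, 60–74=4418, 75+=9399
— Period 2 —
Births: 3585 × 0.133 = 477
15–29: 638 × 0.956 = 610
30–44: 3585 × 0.954 = 3420
45–59: 4579 × 0.949 = 4345
60–74: 1945 × 0.94 = 1828
75+: 4418 × 0.923 + 9399 × 0.678 = 4078 + 6373 = 10451
Population now: 0–14=477, 15–29=610, 30–44=3420, 45–59=4345, 60–74=1828, 75+=10451
Total after period 2: 477 + 610 + 3420 + 4345 + 1828 + 10451 = 21131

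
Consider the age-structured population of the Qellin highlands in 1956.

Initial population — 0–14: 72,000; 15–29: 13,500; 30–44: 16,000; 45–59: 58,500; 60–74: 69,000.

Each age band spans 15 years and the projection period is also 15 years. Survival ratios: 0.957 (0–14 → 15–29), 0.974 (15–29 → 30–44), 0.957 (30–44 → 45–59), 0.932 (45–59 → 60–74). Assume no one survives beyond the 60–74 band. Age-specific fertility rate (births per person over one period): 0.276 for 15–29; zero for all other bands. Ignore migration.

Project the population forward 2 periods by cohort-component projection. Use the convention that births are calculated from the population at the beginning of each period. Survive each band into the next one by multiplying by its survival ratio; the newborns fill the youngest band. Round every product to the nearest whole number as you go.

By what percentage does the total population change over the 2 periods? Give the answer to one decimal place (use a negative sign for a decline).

Period 1:
Births: 13500 * 0.276 = 3726
15–29: 72000 * 0.957 = 68904
30–44: 13500 * 0.974 = 13149
45–59: 16000 * 0.957 = 15312
60–74: 58500 * 0.932 = 54522
→ [3726, 68904, 13149, 15312, 54522]
Period 2:
Births: 68904 * 0.276 = 19018
15–29: 3726 * 0.957 = 3566
30–44: 68904 * 0.974 = 67112
45–59: 13149 * 0.957 = 12584
60–74: 15312 * 0.932 = 14271
→ [19018, 3566, 67112, 12584, 14271]
Total: 229000 → 116551; change = -112449; percentage change = -49.1%

-49.1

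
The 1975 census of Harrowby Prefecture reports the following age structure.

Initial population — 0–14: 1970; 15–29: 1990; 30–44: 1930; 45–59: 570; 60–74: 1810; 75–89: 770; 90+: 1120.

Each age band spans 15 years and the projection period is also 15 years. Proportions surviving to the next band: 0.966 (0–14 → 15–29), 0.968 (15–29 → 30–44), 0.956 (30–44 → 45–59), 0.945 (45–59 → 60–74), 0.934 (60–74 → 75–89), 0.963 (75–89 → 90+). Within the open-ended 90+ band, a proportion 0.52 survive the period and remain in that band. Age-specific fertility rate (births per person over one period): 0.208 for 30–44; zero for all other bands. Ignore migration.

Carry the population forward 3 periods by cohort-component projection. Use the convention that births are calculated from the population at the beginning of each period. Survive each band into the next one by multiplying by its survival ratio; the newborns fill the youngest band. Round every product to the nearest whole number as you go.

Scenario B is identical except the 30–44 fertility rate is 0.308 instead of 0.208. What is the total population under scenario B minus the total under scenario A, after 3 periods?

551

Let band 1 be 0–14 through band 7 = 90+.
Period 1.
Births: 1930 × 0.208 = 401
Band 2: 1970 × 0.966 = 1903
Band 3: 1990 × 0.968 = 1926
Band 4: 1930 × 0.956 = 1845
Band 5: 570 × 0.945 = 539
Band 6: 1810 × 0.934 = 1691
Band 7: 770 × 0.963 + 1120 × 0.52 = 742 + 582 = 1324
Giving 401 / 1903 / 1926 / 1845 / 539 / 1691 / 1324.
Period 2.
Births: 1926 × 0.208 = 401
Band 2: 401 × 0.966 = 387
Band 3: 1903 × 0.968 = 1842
Band 4: 1926 × 0.956 = 1841
Band 5: 1845 × 0.945 = 1744
Band 6: 539 × 0.934 = 503
Band 7: 1691 × 0.963 + 1324 × 0.52 = 1628 + 688 = 2316
Giving 401 / 387 / 1842 / 1841 / 1744 / 503 / 2316.
Period 3.
Births: 1842 × 0.208 = 383
Band 2: 401 × 0.966 = 387
Band 3: 387 × 0.968 = 375
Band 4: 1842 × 0.956 = 1761
Band 5: 1841 × 0.945 = 1740
Band 6: 1744 × 0.934 = 1629
Band 7: 503 × 0.963 + 2316 × 0.52 = 484 + 1204 = 1688
Giving 383 / 387 / 375 / 1761 / 1740 / 1629 / 1688.
Scenario A total after 3 periods: 7963
Scenario B projection —
Period 1.
Births: 1930 × 0.308 = 594
Band 2: 1970 × 0.966 = 1903
Band 3: 1990 × 0.968 = 1926
Band 4: 1930 × 0.956 = 1845
Band 5: 570 × 0.945 = 539
Band 6: 1810 × 0.934 = 1691
Band 7: 770 × 0.963 + 1120 × 0.52 = 742 + 582 = 1324
Giving 594 / 1903 / 1926 / 1845 / 539 / 1691 / 1324.
Period 2.
Births: 1926 × 0.308 = 593
Band 2: 594 × 0.966 = 574
Band 3: 1903 × 0.968 = 1842
Band 4: 1926 × 0.956 = 1841
Band 5: 1845 × 0.945 = 1744
Band 6: 539 × 0.934 = 503
Band 7: 1691 × 0.963 + 1324 × 0.52 = 1628 + 688 = 2316
Giving 593 / 574 / 1842 / 1841 / 1744 / 503 / 2316.
Period 3.
Births: 1842 × 0.308 = 567
Band 2: 593 × 0.966 = 573
Band 3: 574 × 0.968 = 556
Band 4: 1842 × 0.956 = 1761
Band 5: 1841 × 0.945 = 1740
Band 6: 1744 × 0.934 = 1629
Band 7: 503 × 0.963 + 2316 × 0.52 = 484 + 1204 = 1688
Giving 567 / 573 / 556 / 1761 / 1740 / 1629 / 1688.
Scenario B total after 3 periods: 8514
Difference B − A = 8514 − 7963 = 551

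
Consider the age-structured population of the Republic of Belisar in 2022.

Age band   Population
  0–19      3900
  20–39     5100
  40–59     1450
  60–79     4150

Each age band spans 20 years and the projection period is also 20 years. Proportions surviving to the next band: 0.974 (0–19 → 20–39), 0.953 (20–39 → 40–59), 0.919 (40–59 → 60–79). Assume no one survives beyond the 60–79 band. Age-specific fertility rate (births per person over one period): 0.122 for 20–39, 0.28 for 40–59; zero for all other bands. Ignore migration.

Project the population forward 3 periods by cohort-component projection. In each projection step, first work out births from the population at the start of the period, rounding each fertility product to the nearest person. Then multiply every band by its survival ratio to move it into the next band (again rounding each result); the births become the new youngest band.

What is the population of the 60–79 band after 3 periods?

— Period 1 —
Births: 5100 × 0.122 = 622, 1450 × 0.28 = 406 → 1028
20–39: 3900 × 0.974 = 3799
40–59: 5100 × 0.953 = 4860
60–79: 1450 × 0.919 = 1333
Population now: 0–19=1028, 20–39=3799, 40–59=4860, 60–79=1333
— Period 2 —
Births: 3799 × 0.122 = 463, 4860 × 0.28 = 1361 → 1824
20–39: 1028 × 0.974 = 1001
40–59: 3799 × 0.953 = 3620
60–79: 4860 × 0.919 = 4466
Population now: 0–19=1824, 20–39=1001, 40–59=3620, 60–79=4466
— Period 3 —
Births: 1001 × 0.122 = 122, 3620 × 0.28 = 1014 → 1136
20–39: 1824 × 0.974 = 1777
40–59: 1001 × 0.953 = 954
60–79: 3620 × 0.919 = 3327
Population now: 0–19=1136, 20–39=1777, 40–59=954, 60–79=3327

3327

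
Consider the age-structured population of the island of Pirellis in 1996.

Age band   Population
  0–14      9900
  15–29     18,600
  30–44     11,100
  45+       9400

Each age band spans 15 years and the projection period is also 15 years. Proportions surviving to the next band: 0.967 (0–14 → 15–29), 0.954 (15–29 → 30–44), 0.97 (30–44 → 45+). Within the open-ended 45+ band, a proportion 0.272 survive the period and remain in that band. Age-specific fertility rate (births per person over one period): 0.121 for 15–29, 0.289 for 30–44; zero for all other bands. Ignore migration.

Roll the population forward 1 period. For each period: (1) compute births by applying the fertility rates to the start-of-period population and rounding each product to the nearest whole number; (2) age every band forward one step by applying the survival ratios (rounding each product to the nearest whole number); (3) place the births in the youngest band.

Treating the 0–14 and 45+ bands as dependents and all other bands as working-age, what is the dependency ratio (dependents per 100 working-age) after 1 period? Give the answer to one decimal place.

[period 1]
Births: 18600 × 0.121 = 2251  |  11100 × 0.289 = 3208 → 5459
15–29: 9900 × 0.967 = 9573
30–44: 18600 × 0.954 = 17744
45+: 11100 × 0.97 + 9400 × 0.272 = 10767 + 2557 = 13324
→ [5459, 9573, 17744, 13324]
Dependents (band 0–14 + band 45+) = 5459 + 13324 = 18783; working-age = 27317; ratio = 18783/27317 × 100 = 68.8

68.8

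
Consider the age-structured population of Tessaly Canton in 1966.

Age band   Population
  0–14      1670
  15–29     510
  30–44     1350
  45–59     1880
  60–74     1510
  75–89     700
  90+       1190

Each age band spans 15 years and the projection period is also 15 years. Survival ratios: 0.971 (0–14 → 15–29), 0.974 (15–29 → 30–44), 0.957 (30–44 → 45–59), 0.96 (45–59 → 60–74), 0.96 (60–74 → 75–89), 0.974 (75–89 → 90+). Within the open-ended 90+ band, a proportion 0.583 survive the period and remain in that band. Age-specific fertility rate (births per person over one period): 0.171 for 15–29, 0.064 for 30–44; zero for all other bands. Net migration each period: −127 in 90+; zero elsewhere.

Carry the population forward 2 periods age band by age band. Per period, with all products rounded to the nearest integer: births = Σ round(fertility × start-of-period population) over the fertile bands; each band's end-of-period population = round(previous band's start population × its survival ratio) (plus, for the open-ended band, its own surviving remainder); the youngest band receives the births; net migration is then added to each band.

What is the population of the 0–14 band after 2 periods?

309

Let band 1 be 0–14 through band 7 = 90+.
Period 1:
Births: 510 * 0.171 = 87, 1350 * 0.064 = 86 → 173
Band 2: 1670 * 0.971 = 1622
Band 3: 510 * 0.974 = 497
Band 4: 1350 * 0.957 = 1292
Band 5: 1880 * 0.96 = 1805
Band 6: 1510 * 0.96 = 1450
Band 7: 700 * 0.974 + 1190 * 0.583 = 682 + 694 = 1376
Net migration: Band 7 − 127 → 1249
End of period: [173, 1622, 497, 1292, 1805, 1450, 1249]
Period 2:
Births: 1622 * 0.171 = 277, 497 * 0.064 = 32 → 309
Band 2: 173 * 0.971 = 168
Band 3: 1622 * 0.974 = 1580
Band 4: 497 * 0.957 = 476
Band 5: 1292 * 0.96 = 1240
Band 6: 1805 * 0.96 = 1733
Band 7: 1450 * 0.974 + 1249 * 0.583 = 1412 + 728 = 2140
Net migration: Band 7 − 127 → 2013
End of period: [309, 168, 1580, 476, 1240, 1733, 2013]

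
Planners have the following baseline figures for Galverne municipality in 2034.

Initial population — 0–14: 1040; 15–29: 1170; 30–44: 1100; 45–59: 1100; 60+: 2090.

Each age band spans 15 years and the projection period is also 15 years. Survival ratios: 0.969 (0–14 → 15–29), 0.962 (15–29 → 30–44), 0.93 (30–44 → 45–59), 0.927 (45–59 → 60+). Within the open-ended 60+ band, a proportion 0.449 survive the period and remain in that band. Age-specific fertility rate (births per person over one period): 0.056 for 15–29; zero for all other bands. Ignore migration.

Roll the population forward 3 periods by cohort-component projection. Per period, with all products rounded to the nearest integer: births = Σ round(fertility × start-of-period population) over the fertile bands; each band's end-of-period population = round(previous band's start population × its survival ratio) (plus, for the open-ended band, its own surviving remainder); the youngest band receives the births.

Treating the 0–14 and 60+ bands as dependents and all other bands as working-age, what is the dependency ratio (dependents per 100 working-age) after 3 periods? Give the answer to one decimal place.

Numbering the groups 1..5 from youngest to oldest:
[period 1]
Births: 1170 × 0.056 = 66
Group 2: 1040 × 0.969 = 1008
Group 3: 1170 × 0.962 = 1126
Group 4: 1100 × 0.93 = 1023
Group 5: 1100 × 0.927 + 2090 × 0.449 = 1020 + 938 = 1958
→ [66, 1008, 1126, 1023, 1958]
[period 2]
Births: 1008 × 0.056 = 56
Group 2: 66 × 0.969 = 64
Group 3: 1008 × 0.962 = 970
Group 4: 1126 × 0.93 = 1047
Group 5: 1023 × 0.927 + 1958 × 0.449 = 948 + 879 = 1827
→ [56, 64, 970, 1047, 1827]
[period 3]
Births: 64 × 0.056 = 4
Group 2: 56 × 0.969 = 54
Group 3: 64 × 0.962 = 62
Group 4: 970 × 0.93 = 902
Group 5: 1047 × 0.927 + 1827 × 0.449 = 971 + 820 = 1791
→ [4, 54, 62, 902, 1791]
Dependents (band 0–14 + band 60+) = 4 + 1791 = 1795; working-age = 1018; ratio = 1795/1018 × 100 = 176.3

176.3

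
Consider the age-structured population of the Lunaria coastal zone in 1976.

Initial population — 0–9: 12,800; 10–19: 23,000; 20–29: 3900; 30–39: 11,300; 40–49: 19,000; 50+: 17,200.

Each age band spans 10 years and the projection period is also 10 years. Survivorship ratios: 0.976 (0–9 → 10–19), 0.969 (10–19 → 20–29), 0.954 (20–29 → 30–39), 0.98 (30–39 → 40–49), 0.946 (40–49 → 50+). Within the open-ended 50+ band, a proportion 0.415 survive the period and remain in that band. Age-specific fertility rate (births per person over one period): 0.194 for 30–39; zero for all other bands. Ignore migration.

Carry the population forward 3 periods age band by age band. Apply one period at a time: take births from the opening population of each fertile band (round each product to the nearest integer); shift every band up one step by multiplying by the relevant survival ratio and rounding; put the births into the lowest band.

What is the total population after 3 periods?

— Period 1 —
Births: 11300 × 0.194 = 2192
10–19: 12800 × 0.976 = 12493
20–29: 23000 × 0.969 = 22287
30–39: 3900 × 0.954 = 3721
40–49: 11300 × 0.98 = 11074
50+: 19000 × 0.946 + 17200 × 0.415 = 17974 + 7138 = 25112
Giving 2192 / 12493 / 22287 / 3721 / 11074 / 25112.
— Period 2 —
Births: 3721 × 0.194 = 722
10–19: 2192 × 0.976 = 2139
20–29: 12493 × 0.969 = 12106
30–39: 22287 × 0.954 = 21262
40–49: 3721 × 0.98 = 3647
50+: 11074 × 0.946 + 25112 × 0.415 = 10476 + 10421 = 20897
Giving 722 / 2139 / 12106 / 21262 / 3647 / 20897.
— Period 3 —
Births: 21262 × 0.194 = 4125
10–19: 722 × 0.976 = 705
20–29: 2139 × 0.969 = 2073
30–39: 12106 × 0.954 = 11549
40–49: 21262 × 0.98 = 20837
50+: 3647 × 0.946 + 20897 × 0.415 = 3450 + 8672 = 12122
Giving 4125 / 705 / 2073 / 11549 / 20837 / 12122.
Total after period 3: 4125 + 705 + 2073 + 11549 + 20837 + 12122 = 51411

51411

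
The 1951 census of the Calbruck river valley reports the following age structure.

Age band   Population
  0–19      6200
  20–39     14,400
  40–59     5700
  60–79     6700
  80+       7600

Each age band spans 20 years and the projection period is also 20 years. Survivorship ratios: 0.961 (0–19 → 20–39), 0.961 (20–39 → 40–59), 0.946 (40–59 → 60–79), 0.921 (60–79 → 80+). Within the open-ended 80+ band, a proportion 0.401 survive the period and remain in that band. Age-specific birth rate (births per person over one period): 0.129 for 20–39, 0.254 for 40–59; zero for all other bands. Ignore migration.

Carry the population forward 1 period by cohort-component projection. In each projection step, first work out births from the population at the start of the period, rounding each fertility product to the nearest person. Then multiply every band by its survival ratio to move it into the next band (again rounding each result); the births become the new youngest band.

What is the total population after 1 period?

37713

Period 1.
Births: 14400 × 0.129 = 1858 ; 5700 × 0.254 = 1448 → 3306
20–39: 6200 × 0.961 = 5958
40–59: 14400 × 0.961 = 13838
60–79: 5700 × 0.946 = 5392
80+: 6700 × 0.921 + 7600 × 0.401 = 6171 + 3048 = 9219
→ [3306, 5958, 13838, 5392, 9219]
Total after period 1: 3306 + 5958 + 13838 + 5392 + 9219 = 37713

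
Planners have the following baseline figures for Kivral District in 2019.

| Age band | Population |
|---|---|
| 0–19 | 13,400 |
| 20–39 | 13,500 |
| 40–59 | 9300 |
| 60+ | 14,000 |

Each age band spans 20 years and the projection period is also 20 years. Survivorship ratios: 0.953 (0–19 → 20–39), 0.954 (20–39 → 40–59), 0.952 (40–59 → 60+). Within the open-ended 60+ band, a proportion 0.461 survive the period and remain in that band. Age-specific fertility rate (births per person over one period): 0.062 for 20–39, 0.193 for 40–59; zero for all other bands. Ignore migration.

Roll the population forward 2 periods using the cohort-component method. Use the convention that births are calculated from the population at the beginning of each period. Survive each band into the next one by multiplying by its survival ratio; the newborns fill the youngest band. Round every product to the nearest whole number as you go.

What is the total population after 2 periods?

(Groups numbered youngest = 1 to oldest = 4.)
After projecting period 1:
Births: 13500 * 0.062 = 837  |  9300 * 0.193 = 1795 → 2632
Group 2: 13400 * 0.953 = 12770
Group 3: 13500 * 0.954 = 12879
Group 4: 9300 * 0.952 + 14000 * 0.461 = 8854 + 6454 = 15308
Giving 2632 / 12770 / 12879 / 15308.
After projecting period 2:
Births: 12770 * 0.062 = 792  |  12879 * 0.193 = 2486 → 3278
Group 2: 2632 * 0.953 = 2508
Group 3: 12770 * 0.954 = 12183
Group 4: 12879 * 0.952 + 15308 * 0.461 = 12261 + 7057 = 19318
Giving 3278 / 2508 / 12183 / 19318.
Total after period 2: 3278 + 2508 + 12183 + 19318 = 37287

37287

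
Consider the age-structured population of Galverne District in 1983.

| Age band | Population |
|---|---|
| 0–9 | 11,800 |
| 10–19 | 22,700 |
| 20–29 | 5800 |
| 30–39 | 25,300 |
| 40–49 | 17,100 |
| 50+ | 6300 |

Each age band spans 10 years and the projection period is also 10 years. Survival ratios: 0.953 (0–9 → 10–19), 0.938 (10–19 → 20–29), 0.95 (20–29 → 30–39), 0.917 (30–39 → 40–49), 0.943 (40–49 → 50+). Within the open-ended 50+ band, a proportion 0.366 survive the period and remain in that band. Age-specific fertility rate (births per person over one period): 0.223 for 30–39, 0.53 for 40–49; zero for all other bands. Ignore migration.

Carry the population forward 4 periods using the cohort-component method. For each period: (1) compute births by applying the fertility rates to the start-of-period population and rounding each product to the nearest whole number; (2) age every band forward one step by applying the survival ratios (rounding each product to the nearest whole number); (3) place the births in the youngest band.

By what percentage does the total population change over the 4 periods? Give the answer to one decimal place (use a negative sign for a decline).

-14.9

Call the groups 1 to 6, youngest first.
Period 1.
Births: 25300 * 0.223 = 5642  |  17100 * 0.53 = 9063 — total 14705
Group 2: 11800 * 0.953 = 11245
Group 3: 22700 * 0.938 = 21293
Group 4: 5800 * 0.95 = 5510
Group 5: 25300 * 0.917 = 23200
Group 6: 17100 * 0.943 + 6300 * 0.366 = 16125 + 2306 = 18431
→ [14705, 11245, 21293, 5510, 23200, 18431]
Period 2.
Births: 5510 * 0.223 = 1229  |  23200 * 0.53 = 12296 — total 13525
Group 2: 14705 * 0.953 = 14014
Group 3: 11245 * 0.938 = 10548
Group 4: 21293 * 0.95 = 20228
Group 5: 5510 * 0.917 = 5053
Group 6: 23200 * 0.943 + 18431 * 0.366 = 21878 + 6746 = 28624
→ [13525, 14014, 10548, 20228, 5053, 28624]
Period 3.
Births: 20228 * 0.223 = 4511  |  5053 * 0.53 = 2678 — total 7189
Group 2: 13525 * 0.953 = 12889
Group 3: 14014 * 0.938 = 13145
Group 4: 10548 * 0.95 = 10021
Group 5: 20228 * 0.917 = 18549
Group 6: 5053 * 0.943 + 28624 * 0.366 = 4765 + 10476 = 15241
→ [7189, 12889, 13145, 10021, 18549, 15241]
Period 4.
Births: 10021 * 0.223 = 2235  |  18549 * 0.53 = 9831 — total 12066
Group 2: 7189 * 0.953 = 6851
Group 3: 12889 * 0.938 = 12090
Group 4: 13145 * 0.95 = 12488
Group 5: 10021 * 0.917 = 9189
Group 6: 18549 * 0.943 + 15241 * 0.366 = 17492 + 5578 = 23070
→ [12066, 6851, 12090, 12488, 9189, 23070]
Total: 89000 → 75754; change = -13246; percentage change = -14.9%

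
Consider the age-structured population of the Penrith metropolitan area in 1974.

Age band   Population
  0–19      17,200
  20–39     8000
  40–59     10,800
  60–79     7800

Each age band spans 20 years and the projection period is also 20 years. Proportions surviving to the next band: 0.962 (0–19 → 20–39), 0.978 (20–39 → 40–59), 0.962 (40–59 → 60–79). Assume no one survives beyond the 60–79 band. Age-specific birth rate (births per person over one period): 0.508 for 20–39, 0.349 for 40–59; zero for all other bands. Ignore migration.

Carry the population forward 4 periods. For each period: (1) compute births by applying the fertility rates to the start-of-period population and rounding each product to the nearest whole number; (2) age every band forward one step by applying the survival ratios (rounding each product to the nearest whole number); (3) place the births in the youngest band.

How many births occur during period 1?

7833

— Period 1 —
Births: 8000 × 0.508 = 4064 ; 10800 × 0.349 = 3769 → 7833
20–39: 17200 × 0.962 = 16546
40–59: 8000 × 0.978 = 7824
60–79: 10800 × 0.962 = 10390
→ [7833, 16546, 7824, 10390]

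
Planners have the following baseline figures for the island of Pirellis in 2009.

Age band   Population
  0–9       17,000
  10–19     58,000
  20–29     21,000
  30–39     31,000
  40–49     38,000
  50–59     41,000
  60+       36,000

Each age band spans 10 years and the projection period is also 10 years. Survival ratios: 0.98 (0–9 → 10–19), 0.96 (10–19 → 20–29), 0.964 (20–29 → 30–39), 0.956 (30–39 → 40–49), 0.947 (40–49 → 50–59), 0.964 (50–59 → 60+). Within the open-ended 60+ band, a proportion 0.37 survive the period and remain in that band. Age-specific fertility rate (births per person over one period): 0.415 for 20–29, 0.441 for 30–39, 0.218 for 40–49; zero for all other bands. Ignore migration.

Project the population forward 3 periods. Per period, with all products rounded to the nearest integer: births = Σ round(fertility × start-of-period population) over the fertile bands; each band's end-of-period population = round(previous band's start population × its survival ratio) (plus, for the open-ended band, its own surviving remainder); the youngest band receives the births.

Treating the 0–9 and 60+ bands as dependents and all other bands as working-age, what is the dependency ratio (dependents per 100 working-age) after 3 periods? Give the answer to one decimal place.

Period 1:
Births: 21000 × 0.415 = 8715  |  31000 × 0.441 = 13671  |  38000 × 0.218 = 8284 → total 30670
10–19: 17000 × 0.98 = 16660
20–29: 58000 × 0.96 = 55680
30–39: 21000 × 0.964 = 20244
40–49: 31000 × 0.956 = 29636
50–59: 38000 × 0.947 = 35986
60+: 41000 × 0.964 + 36000 × 0.37 = 39524 + 13320 = 52844
Giving 30670 / 16660 / 55680 / 20244 / 29636 / 35986 / 52844.
Period 2:
Births: 55680 × 0.415 = 23107  |  20244 × 0.441 = 8928  |  29636 × 0.218 = 6461 → total 38496
10–19: 30670 × 0.98 = 30057
20–29: 16660 × 0.96 = 15994
30–39: 55680 × 0.964 = 53676
40–49: 20244 × 0.956 = 19353
50–59: 29636 × 0.947 = 28065
60+: 35986 × 0.964 + 52844 × 0.37 = 34691 + 19552 = 54243
Giving 38496 / 30057 / 15994 / 53676 / 19353 / 28065 / 54243.
Period 3:
Births: 15994 × 0.415 = 6638  |  53676 × 0.441 = 23671  |  19353 × 0.218 = 4219 → total 34528
10–19: 38496 × 0.98 = 37726
20–29: 30057 × 0.96 = 28855
30–39: 15994 × 0.964 = 15418
40–49: 53676 × 0.956 = 51314
50–59: 19353 × 0.947 = 18327
60+: 28065 × 0.964 + 54243 × 0.37 = 27055 + 20070 = 47125
Giving 34528 / 37726 / 28855 / 15418 / 51314 / 18327 / 47125.
Dependents (band 0–9 + band 60+) = 34528 + 47125 = 81653; working-age = 151640; ratio = 81653/151640 × 100 = 53.8

53.8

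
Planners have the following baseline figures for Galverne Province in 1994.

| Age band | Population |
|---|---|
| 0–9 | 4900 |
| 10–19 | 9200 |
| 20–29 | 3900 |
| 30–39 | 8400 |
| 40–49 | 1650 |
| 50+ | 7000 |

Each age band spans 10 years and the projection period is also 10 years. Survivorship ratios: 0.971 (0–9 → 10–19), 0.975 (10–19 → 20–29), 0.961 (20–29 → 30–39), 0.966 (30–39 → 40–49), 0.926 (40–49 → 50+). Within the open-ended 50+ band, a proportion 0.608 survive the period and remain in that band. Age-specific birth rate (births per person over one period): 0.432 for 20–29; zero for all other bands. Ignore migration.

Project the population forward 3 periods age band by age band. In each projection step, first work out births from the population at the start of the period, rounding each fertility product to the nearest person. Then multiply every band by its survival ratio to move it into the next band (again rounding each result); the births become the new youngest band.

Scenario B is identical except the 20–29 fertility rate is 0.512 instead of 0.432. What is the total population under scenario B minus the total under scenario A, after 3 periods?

Numbering the bands 1..6 from youngest to oldest:
[period 1]
Births: 3900 * 0.432 = 1685
Band 2: 4900 * 0.971 = 4758
Band 3: 9200 * 0.975 = 8970
Band 4: 3900 * 0.961 = 3748
Band 5: 8400 * 0.966 = 8114
Band 6: 1650 * 0.926 + 7000 * 0.608 = 1528 + 4256 = 5784
Population now: 0–9=1685, 10–19=4758, 20–29=8970, 30–39=3748, 40–49=8114, 50+=5784
[period 2]
Births: 8970 * 0.432 = 3875
Band 2: 1685 * 0.971 = 1636
Band 3: 4758 * 0.975 = 4639
Band 4: 8970 * 0.961 = 8620
Band 5: 3748 * 0.966 = 3621
Band 6: 8114 * 0.926 + 5784 * 0.608 = 7514 + 3517 = 11031
Population now: 0–9=3875, 10–19=1636, 20–29=4639, 30–39=8620, 40–49=3621, 50+=11031
[period 3]
Births: 4639 * 0.432 = 2004
Band 2: 3875 * 0.971 = 3763
Band 3: 1636 * 0.975 = 1595
Band 4: 4639 * 0.961 = 4458
Band 5: 8620 * 0.966 = 8327
Band 6: 3621 * 0.926 + 11031 * 0.608 = 3353 + 6707 = 10060
Population now: 0–9=2004, 10–19=3763, 20–29=1595, 30–39=4458, 40–49=8327, 50+=10060
Scenario A total after 3 periods: 30207
Scenario B projection —
[period 1]
Births: 3900 * 0.512 = 1997
Band 2: 4900 * 0.971 = 4758
Band 3: 9200 * 0.975 = 8970
Band 4: 3900 * 0.961 = 3748
Band 5: 8400 * 0.966 = 8114
Band 6: 1650 * 0.926 + 7000 * 0.608 = 1528 + 4256 = 5784
Population now: 0–9=1997, 10–19=4758, 20–29=8970, 30–39=3748, 40–49=8114, 50+=5784
[period 2]
Births: 8970 * 0.512 = 4593
Band 2: 1997 * 0.971 = 1939
Band 3: 4758 * 0.975 = 4639
Band 4: 8970 * 0.961 = 8620
Band 5: 3748 * 0.966 = 3621
Band 6: 8114 * 0.926 + 5784 * 0.608 = 7514 + 3517 = 11031
Population now: 0–9=4593, 10–19=1939, 20–29=4639, 30–39=8620, 40–49=3621, 50+=11031
[period 3]
Births: 4639 * 0.512 = 2375
Band 2: 4593 * 0.971 = 4460
Band 3: 1939 * 0.975 = 1891
Band 4: 4639 * 0.961 = 4458
Band 5: 8620 * 0.966 = 8327
Band 6: 3621 * 0.926 + 11031 * 0.608 = 3353 + 6707 = 10060
Population now: 0–9=2375, 10–19=4460, 20–29=1891, 30–39=4458, 40–49=8327, 50+=10060
Scenario B total after 3 periods: 31571
Difference B − A = 31571 − 30207 = 1364

1364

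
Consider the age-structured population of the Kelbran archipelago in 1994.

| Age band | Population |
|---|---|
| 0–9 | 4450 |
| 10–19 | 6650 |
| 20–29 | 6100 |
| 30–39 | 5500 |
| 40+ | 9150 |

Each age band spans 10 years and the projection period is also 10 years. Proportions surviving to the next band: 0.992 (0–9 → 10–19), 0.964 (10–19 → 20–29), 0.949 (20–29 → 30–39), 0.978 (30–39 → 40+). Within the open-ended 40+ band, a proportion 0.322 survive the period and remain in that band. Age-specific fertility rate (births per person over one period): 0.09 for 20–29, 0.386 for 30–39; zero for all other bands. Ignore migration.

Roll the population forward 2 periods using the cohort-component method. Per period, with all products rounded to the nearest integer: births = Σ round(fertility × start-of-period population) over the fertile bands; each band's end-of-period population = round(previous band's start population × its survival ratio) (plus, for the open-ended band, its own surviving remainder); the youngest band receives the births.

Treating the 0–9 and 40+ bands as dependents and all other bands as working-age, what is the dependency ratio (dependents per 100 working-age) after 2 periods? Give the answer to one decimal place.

85.9

Let band 1 be 0–9 through band 5 = 40+.
[period 1]
Births: 6100 × 0.09 = 549  |  5500 × 0.386 = 2123 → 2672
Band 2: 4450 × 0.992 = 4414
Band 3: 6650 × 0.964 = 6411
Band 4: 6100 × 0.949 = 5789
Band 5: 5500 × 0.978 + 9150 × 0.322 = 5379 + 2946 = 8325
End of period: [2672, 4414, 6411, 5789, 8325]
[period 2]
Births: 6411 × 0.09 = 577  |  5789 × 0.386 = 2235 → 2812
Band 2: 2672 × 0.992 = 2651
Band 3: 4414 × 0.964 = 4255
Band 4: 6411 × 0.949 = 6084
Band 5: 5789 × 0.978 + 8325 × 0.322 = 5662 + 2681 = 8343
End of period: [2812, 2651, 4255, 6084, 8343]
Dependents (band 0–9 + band 40+) = 2812 + 8343 = 11155; working-age = 12990; ratio = 11155/12990 × 100 = 85.9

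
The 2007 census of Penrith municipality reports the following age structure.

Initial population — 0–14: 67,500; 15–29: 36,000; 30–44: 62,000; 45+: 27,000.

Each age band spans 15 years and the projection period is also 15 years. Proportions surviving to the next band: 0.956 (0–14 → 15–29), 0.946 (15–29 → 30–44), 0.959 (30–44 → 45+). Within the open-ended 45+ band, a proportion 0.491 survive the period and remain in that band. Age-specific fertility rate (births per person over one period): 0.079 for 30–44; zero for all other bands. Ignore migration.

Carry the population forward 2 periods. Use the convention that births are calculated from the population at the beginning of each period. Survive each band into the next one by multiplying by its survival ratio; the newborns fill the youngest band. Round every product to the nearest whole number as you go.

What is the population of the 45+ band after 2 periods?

[period 1]
Births: 62000 * 0.079 = 4898
15–29: 67500 * 0.956 = 64530
30–44: 36000 * 0.946 = 34056
45+: 62000 * 0.959 + 27000 * 0.491 = 59458 + 13257 = 72715
Population now: 0–14=4898, 15–29=64530, 30–44=34056, 45+=72715
[period 2]
Births: 34056 * 0.079 = 2690
15–29: 4898 * 0.956 = 4682
30–44: 64530 * 0.946 = 61045
45+: 34056 * 0.959 + 72715 * 0.491 = 32660 + 35703 = 68363
Population now: 0–14=2690, 15–29=4682, 30–44=61045, 45+=68363

68363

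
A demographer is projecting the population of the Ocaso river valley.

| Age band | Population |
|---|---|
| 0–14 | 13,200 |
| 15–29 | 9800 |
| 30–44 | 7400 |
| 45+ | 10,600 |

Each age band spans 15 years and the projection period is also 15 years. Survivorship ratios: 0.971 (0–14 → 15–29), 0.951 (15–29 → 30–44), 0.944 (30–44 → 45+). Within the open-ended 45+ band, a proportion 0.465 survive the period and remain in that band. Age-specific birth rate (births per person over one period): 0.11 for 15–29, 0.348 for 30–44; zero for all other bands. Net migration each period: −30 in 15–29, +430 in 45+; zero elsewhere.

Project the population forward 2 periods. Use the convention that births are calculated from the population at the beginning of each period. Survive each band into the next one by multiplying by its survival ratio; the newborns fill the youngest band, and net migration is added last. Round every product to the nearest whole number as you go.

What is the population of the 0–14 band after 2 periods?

Call the groups 1 to 4, youngest first.
Period 1:
Births: 9800 * 0.11 = 1078  |  7400 * 0.348 = 2575 → 3653
Group 2: 13200 * 0.971 = 12817
Group 3: 9800 * 0.951 = 9320
Group 4: 7400 * 0.944 + 10600 * 0.465 = 6986 + 4929 = 11915
Net migration: Group 2 − 30 → 12787; Group 4 + 430 → 12345
Giving 3653 / 12787 / 9320 / 12345.
Period 2:
Births: 12787 * 0.11 = 1407  |  9320 * 0.348 = 3243 → 4650
Group 2: 3653 * 0.971 = 3547
Group 3: 12787 * 0.951 = 12160
Group 4: 9320 * 0.944 + 12345 * 0.465 = 8798 + 5740 = 14538
Net migration: Group 2 − 30 → 3517; Group 4 + 430 → 14968
Giving 4650 / 3517 / 12160 / 14968.

4650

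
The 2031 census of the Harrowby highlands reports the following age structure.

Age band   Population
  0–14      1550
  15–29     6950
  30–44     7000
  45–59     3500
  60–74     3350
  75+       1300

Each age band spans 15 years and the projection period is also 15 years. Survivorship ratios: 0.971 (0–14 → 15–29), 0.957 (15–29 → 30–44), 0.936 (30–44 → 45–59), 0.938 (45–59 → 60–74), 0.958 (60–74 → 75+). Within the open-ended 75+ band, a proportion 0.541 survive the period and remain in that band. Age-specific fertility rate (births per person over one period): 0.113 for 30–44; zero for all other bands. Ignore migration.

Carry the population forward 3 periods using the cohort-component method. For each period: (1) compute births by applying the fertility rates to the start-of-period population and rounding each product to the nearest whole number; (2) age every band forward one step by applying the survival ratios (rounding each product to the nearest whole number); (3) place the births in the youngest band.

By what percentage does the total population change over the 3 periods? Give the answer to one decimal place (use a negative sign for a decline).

-25.8

[period 1]
Births: 7000 × 0.113 = 791
15–29: 1550 × 0.971 = 1505
30–44: 6950 × 0.957 = 6651
45–59: 7000 × 0.936 = 6552
60–74: 3500 × 0.938 = 3283
75+: 3350 × 0.958 + 1300 × 0.541 = 3209 + 703 = 3912
Giving 791 / 1505 / 6651 / 6552 / 3283 / 3912.
[period 2]
Births: 6651 × 0.113 = 752
15–29: 791 × 0.971 = 768
30–44: 1505 × 0.957 = 1440
45–59: 6651 × 0.936 = 6225
60–74: 6552 × 0.938 = 6146
75+: 3283 × 0.958 + 3912 × 0.541 = 3145 + 2116 = 5261
Giving 752 / 768 / 1440 / 6225 / 6146 / 5261.
[period 3]
Births: 1440 × 0.113 = 163
15–29: 752 × 0.971 = 730
30–44: 768 × 0.957 = 735
45–59: 1440 × 0.936 = 1348
60–74: 6225 × 0.938 = 5839
75+: 6146 × 0.958 + 5261 × 0.541 = 5888 + 2846 = 8734
Giving 163 / 730 / 735 / 1348 / 5839 / 8734.
Total: 23650 → 17549; change = -6101; percentage change = -25.8%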